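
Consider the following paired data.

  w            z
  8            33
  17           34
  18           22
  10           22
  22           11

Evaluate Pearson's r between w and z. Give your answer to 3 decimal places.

n = 5, Σw = 75, Σz = 122, Σw² = 1261, Σz² = 3334, Σwz = 1700
nΣwz − ΣwΣz = 8500 − 9150 = -650
nΣw² − (Σw)² = 6305 − 5625 = 680; nΣz² − (Σz)² = 16670 − 14884 = 1786
r = -650 / √(680 × 1786) = -650 / 1102.0345 ≈ -0.590

-0.590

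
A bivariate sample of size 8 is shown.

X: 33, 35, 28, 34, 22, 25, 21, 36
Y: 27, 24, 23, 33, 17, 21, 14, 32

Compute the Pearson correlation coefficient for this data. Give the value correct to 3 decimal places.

0.903

n = 8, ΣX = 234, ΣY = 191, ΣX² = 7100, ΣY² = 4873, ΣXY = 5842
nΣXY − ΣXΣY = 46736 − 44694 = 2042
nΣX² − (ΣX)² = 56800 − 54756 = 2044; nΣY² − (ΣY)² = 38984 − 36481 = 2503
r = 2042 / √(2044 × 2503) = 2042 / 2261.8868 ≈ 0.903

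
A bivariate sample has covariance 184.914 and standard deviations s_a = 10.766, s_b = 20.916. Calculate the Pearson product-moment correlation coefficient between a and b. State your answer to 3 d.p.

r = Cov(a,b) / (s_a · s_b) = 184.914 / (10.766 × 20.916)
  = 184.914 / 225.1817 ≈ 0.821

0.821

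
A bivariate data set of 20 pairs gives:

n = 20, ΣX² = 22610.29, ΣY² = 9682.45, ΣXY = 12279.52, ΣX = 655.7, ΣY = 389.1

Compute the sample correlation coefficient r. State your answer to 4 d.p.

-0.3111

r = (nΣXY − ΣXΣY) / √[(nΣX² − (ΣX)²)(nΣY² − (ΣY)²)]
Numerator: 20×12279.52 − 655.7×389.1 = -9542.47
Denominator: √[(452205.8 − 429942.49)(193649 − 151398.81)] = √[22263.31 × 42250.19] = 30669.6768
r = -9542.47 / 30669.6768 ≈ -0.3111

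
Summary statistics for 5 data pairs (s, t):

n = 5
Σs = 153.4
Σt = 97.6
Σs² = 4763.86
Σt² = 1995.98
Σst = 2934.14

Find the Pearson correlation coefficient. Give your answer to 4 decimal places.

r = (nΣst − ΣsΣt) / √[(nΣs² − (Σs)²)(nΣt² − (Σt)²)]
Numerator: 5×2934.14 − 153.4×97.6 = -301.14
Denominator: √[(23819.3 − 23531.56)(9979.9 − 9525.76)] = √[287.74 × 454.14] = 361.4889
r = -301.14 / 361.4889 ≈ -0.8331

-0.8331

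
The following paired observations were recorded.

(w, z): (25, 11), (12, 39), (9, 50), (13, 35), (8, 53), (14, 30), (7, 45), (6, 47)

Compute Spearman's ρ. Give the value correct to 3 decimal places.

-0.810

Rank w: 8, 5, 4, 6, 3, 7, 2, 1
Rank z: 1, 4, 7, 3, 8, 2, 5, 6
d = rank(w) − rank(z): 7, 1, -3, 3, -5, 5, -3, -5; Σd² = 152
ρ = 1 − 6Σd² / [n(n²−1)] = 1 − 6×152 / (8×63) = 1 − 912/504 ≈ -0.810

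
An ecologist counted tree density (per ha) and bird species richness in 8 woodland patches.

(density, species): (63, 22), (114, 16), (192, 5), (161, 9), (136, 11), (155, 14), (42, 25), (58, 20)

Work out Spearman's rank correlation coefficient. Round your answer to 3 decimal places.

-0.952

Rank density: 3, 4, 8, 7, 5, 6, 1, 2
Rank species: 7, 5, 1, 2, 3, 4, 8, 6
d = rank(density) − rank(species): -4, -1, 7, 5, 2, 2, -7, -4; Σd² = 164
ρ = 1 − 6Σd² / [n(n²−1)] = 1 − 6×164 / (8×63) = 1 − 984/504 ≈ -0.952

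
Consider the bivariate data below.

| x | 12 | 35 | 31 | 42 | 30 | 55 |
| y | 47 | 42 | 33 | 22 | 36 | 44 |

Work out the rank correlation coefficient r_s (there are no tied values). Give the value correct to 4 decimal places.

-0.2571

Rank x: 1, 4, 3, 5, 2, 6
Rank y: 6, 4, 2, 1, 3, 5
d = rank(x) − rank(y): -5, 0, 1, 4, -1, 1; Σd² = 44
ρ = 1 − 6Σd² / [n(n²−1)] = 1 − 6×44 / (6×35) = 1 − 264/210 ≈ -0.2571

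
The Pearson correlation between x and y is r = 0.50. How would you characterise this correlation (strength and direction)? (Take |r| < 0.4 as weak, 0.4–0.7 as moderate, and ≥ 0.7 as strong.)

r = 0.50 > 0 so the relationship is positive.
|r| = 0.50, which falls in the moderate range.

moderate positive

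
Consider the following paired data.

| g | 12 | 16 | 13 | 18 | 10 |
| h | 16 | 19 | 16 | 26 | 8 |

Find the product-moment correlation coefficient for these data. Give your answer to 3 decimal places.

0.954

n = 5, Σg = 69, Σh = 85, Σg² = 993, Σh² = 1613, Σgh = 1252
nΣgh − ΣgΣh = 6260 − 5865 = 395
nΣg² − (Σg)² = 4965 − 4761 = 204; nΣh² − (Σh)² = 8065 − 7225 = 840
r = 395 / √(204 × 840) = 395 / 413.9565 ≈ 0.954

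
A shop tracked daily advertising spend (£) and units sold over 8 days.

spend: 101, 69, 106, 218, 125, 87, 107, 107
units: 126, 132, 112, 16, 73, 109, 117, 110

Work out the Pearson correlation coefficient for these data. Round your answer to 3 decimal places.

n = 8, Σx = 920, Σy = 795, Σx² = 119814, Σy² = 89099, Σxy = 80091
nΣxy − ΣxΣy = 640728 − 731400 = -90672
nΣx² − (Σx)² = 958512 − 846400 = 112112; nΣy² − (Σy)² = 712792 − 632025 = 80767
r = -90672 / √(112112 × 80767) = -90672 / 95157.5005 ≈ -0.953

-0.953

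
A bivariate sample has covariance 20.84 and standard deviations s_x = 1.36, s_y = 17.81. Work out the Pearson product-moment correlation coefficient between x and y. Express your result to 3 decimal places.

0.860

r = Cov(x,y) / (s_x · s_y) = 20.84 / (1.36 × 17.81)
  = 20.84 / 24.2216 ≈ 0.860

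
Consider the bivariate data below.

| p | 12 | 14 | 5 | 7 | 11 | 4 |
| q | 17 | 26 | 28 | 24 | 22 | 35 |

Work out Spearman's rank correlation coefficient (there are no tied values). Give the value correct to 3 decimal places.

Rank p: 5, 6, 2, 3, 4, 1
Rank q: 1, 4, 5, 3, 2, 6
d = rank(p) − rank(q): 4, 2, -3, 0, 2, -5; Σd² = 58
ρ = 1 − 6Σd² / [n(n²−1)] = 1 − 6×58 / (6×35) = 1 − 348/210 ≈ -0.657

-0.657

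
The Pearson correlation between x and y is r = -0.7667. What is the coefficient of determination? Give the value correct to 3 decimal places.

r² = (-0.7667)² = 0.588

0.588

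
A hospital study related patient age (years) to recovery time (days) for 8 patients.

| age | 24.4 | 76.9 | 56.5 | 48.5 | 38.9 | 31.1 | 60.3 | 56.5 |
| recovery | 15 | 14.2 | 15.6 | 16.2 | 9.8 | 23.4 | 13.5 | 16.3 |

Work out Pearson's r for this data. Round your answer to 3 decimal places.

n = 8, Σx = 393.1, Σy = 124, Σx² = 21362.23, Σy² = 2023.98, Σxy = 5969.04
nΣxy − ΣxΣy = 47752.32 − 48744.4 = -992.08
nΣx² − (Σx)² = 170897.84 − 154527.61 = 16370.23; nΣy² − (Σy)² = 16191.84 − 15376 = 815.84
r = -992.08 / √(16370.23 × 815.84) = -992.08 / 3654.5162 ≈ -0.271

-0.271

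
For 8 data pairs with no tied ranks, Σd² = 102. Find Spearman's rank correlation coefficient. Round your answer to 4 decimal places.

-0.2143

ρ = 1 − 6Σd² / [n(n²−1)] = 1 − 6×102 / (8×63)
  = 1 − 612/504 = 1 − 1.21429 ≈ -0.2143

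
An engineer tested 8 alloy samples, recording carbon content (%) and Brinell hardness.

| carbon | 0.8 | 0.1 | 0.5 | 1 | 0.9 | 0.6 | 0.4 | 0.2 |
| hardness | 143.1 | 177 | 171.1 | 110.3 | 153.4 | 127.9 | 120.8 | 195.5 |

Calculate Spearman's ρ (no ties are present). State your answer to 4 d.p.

-0.6429

Rank carbon: 6, 1, 4, 8, 7, 5, 3, 2
Rank hardness: 4, 7, 6, 1, 5, 3, 2, 8
d = rank(carbon) − rank(hardness): 2, -6, -2, 7, 2, 2, 1, -6; Σd² = 138
ρ = 1 − 6Σd² / [n(n²−1)] = 1 − 6×138 / (8×63) = 1 − 828/504 ≈ -0.6429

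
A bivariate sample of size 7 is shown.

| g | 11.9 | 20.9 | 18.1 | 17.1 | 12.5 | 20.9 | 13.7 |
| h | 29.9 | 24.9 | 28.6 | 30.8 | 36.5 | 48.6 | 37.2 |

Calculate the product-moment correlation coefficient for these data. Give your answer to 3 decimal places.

n = 7, Σg = 115.1, Σh = 236.5, Σg² = 1979.19, Σh² = 8358.67, Σgh = 3902.19
nΣgh − ΣgΣh = 27315.33 − 27221.15 = 94.18
nΣg² − (Σg)² = 13854.33 − 13248.01 = 606.32; nΣh² − (Σh)² = 58510.69 − 55932.25 = 2578.44
r = 94.18 / √(606.32 × 2578.44) = 94.18 / 1250.3438 ≈ 0.075

0.075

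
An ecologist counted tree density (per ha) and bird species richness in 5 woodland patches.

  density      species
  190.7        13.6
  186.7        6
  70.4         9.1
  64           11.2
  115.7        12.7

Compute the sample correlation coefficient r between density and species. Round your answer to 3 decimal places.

n = 5, Σx = 627.5, Σy = 52.6, Σx² = 93662.03, Σy² = 590.5, Σxy = 6540.55
nΣxy − ΣxΣy = 32702.75 − 33006.5 = -303.75
nΣx² − (Σx)² = 468310.15 − 393756.25 = 74553.9; nΣy² − (Σy)² = 2952.5 − 2766.76 = 185.74
r = -303.75 / √(74553.9 × 185.74) = -303.75 / 3721.2419 ≈ -0.082

-0.082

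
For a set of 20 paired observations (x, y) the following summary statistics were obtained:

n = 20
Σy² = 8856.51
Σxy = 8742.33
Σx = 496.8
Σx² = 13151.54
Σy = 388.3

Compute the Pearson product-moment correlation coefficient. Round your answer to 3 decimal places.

-0.874

r = (nΣxy − ΣxΣy) / √[(nΣx² − (Σx)²)(nΣy² − (Σy)²)]
Numerator: 20×8742.33 − 496.8×388.3 = -18060.84
Denominator: √[(263030.8 − 246810.24)(177130.2 − 150776.89)] = √[16220.56 × 26353.31] = 20675.2375
r = -18060.84 / 20675.2375 ≈ -0.874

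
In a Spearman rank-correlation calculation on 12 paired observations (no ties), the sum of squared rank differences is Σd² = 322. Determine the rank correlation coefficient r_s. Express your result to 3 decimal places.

ρ = 1 − 6Σd² / [n(n²−1)] = 1 − 6×322 / (12×143)
  = 1 − 1932/1716 = 1 − 1.1259 ≈ -0.126

-0.126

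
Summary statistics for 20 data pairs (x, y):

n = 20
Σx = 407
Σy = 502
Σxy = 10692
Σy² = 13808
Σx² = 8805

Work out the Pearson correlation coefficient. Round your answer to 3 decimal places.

r = (nΣxy − ΣxΣy) / √[(nΣx² − (Σx)²)(nΣy² − (Σy)²)]
Numerator: 20×10692 − 407×502 = 9526
Denominator: √[(176100 − 165649)(276160 − 252004)] = √[10451 × 24156] = 15888.8123
r = 9526 / 15888.8123 ≈ 0.600

0.600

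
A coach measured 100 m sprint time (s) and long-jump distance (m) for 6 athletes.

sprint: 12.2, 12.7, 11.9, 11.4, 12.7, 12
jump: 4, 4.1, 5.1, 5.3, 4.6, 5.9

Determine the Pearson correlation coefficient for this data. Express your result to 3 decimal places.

-0.623

n = 6, Σx = 72.9, Σy = 29, Σx² = 886.99, Σy² = 142.88, Σxy = 351.2
nΣxy − ΣxΣy = 2107.2 − 2114.1 = -6.9
nΣx² − (Σx)² = 5321.94 − 5314.41 = 7.53; nΣy² − (Σy)² = 857.28 − 841 = 16.28
r = -6.9 / √(7.53 × 16.28) = -6.9 / 11.0720 ≈ -0.623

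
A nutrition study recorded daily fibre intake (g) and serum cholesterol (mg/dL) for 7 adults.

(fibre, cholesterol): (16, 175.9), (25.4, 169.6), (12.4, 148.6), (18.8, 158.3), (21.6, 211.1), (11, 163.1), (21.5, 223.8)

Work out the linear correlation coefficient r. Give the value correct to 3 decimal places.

0.536

n = 7, Σx = 126.7, Σy = 1250.4, Σx² = 2458.17, Σy² = 228097.08, Σxy = 23106.48
nΣxy − ΣxΣy = 161745.36 − 158425.68 = 3319.68
nΣx² − (Σx)² = 17207.19 − 16052.89 = 1154.3; nΣy² − (Σy)² = 1596679.56 − 1563500.16 = 33179.4
r = 3319.68 / √(1154.3 × 33179.4) = 3319.68 / 6188.6171 ≈ 0.536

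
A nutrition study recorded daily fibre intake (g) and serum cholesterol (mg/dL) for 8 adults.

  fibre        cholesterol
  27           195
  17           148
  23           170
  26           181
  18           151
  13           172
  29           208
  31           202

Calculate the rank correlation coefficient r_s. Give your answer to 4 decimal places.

0.8333

Rank fibre: 6, 2, 4, 5, 3, 1, 7, 8
Rank cholesterol: 6, 1, 3, 5, 2, 4, 8, 7
d = rank(fibre) − rank(cholesterol): 0, 1, 1, 0, 1, -3, -1, 1; Σd² = 14
ρ = 1 − 6Σd² / [n(n²−1)] = 1 − 6×14 / (8×63) = 1 − 84/504 ≈ 0.8333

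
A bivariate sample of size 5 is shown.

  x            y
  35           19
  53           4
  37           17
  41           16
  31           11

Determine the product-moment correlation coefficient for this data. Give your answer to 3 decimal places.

n = 5, Σx = 197, Σy = 67, Σx² = 8045, Σy² = 1043, Σxy = 2503
nΣxy − ΣxΣy = 12515 − 13199 = -684
nΣx² − (Σx)² = 40225 − 38809 = 1416; nΣy² − (Σy)² = 5215 − 4489 = 726
r = -684 / √(1416 × 726) = -684 / 1013.9112 ≈ -0.675

-0.675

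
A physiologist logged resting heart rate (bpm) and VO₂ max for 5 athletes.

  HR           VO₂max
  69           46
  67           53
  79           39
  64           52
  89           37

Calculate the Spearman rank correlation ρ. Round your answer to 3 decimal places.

-0.900

Rank HR: 3, 2, 4, 1, 5
Rank VO₂max: 3, 5, 2, 4, 1
d = rank(HR) − rank(VO₂max): 0, -3, 2, -3, 4; Σd² = 38
ρ = 1 − 6Σd² / [n(n²−1)] = 1 − 6×38 / (5×24) = 1 − 228/120 ≈ -0.900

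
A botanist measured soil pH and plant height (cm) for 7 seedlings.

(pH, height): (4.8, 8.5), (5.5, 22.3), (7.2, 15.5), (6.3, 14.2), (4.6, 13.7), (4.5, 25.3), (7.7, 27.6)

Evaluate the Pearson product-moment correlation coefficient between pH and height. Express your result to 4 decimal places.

0.3082

n = 7, Σx = 40.6, Σy = 127.1, Σx² = 245.52, Σy² = 2600.97, Σxy = 753.9
nΣxy − ΣxΣy = 5277.3 − 5160.26 = 117.04
nΣx² − (Σx)² = 1718.64 − 1648.36 = 70.28; nΣy² − (Σy)² = 18206.79 − 16154.41 = 2052.38
r = 117.04 / √(70.28 × 2052.38) = 117.04 / 379.7911 ≈ 0.3082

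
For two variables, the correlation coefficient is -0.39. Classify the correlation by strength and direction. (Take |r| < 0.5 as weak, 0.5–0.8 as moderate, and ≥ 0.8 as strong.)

r = -0.39 < 0 so the relationship is negative.
|r| = 0.39, which falls in the weak range.

weak negative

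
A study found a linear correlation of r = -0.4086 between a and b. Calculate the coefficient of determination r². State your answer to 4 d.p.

r² = (-0.4086)² = 0.1670

0.1670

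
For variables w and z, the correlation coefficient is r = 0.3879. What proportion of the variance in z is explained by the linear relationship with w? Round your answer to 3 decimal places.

0.150

r² = (0.3879)² = 0.150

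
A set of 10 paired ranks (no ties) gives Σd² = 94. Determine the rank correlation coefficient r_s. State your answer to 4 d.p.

ρ = 1 − 6Σd² / [n(n²−1)] = 1 − 6×94 / (10×99)
  = 1 − 564/990 = 1 − 0.56970 ≈ 0.4303

0.4303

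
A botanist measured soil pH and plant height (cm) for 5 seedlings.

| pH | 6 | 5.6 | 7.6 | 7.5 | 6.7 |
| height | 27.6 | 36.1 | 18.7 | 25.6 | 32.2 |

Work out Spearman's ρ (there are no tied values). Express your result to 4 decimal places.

-0.9000

Rank pH: 2, 1, 5, 4, 3
Rank height: 3, 5, 1, 2, 4
d = rank(pH) − rank(height): -1, -4, 4, 2, -1; Σd² = 38
ρ = 1 − 6Σd² / [n(n²−1)] = 1 − 6×38 / (5×24) = 1 − 228/120 ≈ -0.9000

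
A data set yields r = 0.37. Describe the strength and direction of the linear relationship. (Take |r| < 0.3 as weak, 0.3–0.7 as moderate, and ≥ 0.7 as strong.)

moderate positive

r = 0.37 > 0 so the relationship is positive.
|r| = 0.37, which falls in the moderate range.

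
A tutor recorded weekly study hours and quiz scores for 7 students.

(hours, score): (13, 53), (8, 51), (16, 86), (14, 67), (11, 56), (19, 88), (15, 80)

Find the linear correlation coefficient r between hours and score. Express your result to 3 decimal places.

0.892

n = 7, Σx = 96, Σy = 481, Σx² = 1392, Σy² = 34575, Σxy = 6899
nΣxy − ΣxΣy = 48293 − 46176 = 2117
nΣx² − (Σx)² = 9744 − 9216 = 528; nΣy² − (Σy)² = 242025 − 231361 = 10664
r = 2117 / √(528 × 10664) = 2117 / 2372.8868 ≈ 0.892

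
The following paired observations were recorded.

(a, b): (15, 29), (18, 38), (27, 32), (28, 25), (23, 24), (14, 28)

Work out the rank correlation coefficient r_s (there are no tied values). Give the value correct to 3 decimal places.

-0.200

Rank a: 2, 3, 5, 6, 4, 1
Rank b: 4, 6, 5, 2, 1, 3
d = rank(a) − rank(b): -2, -3, 0, 4, 3, -2; Σd² = 42
ρ = 1 − 6Σd² / [n(n²−1)] = 1 − 6×42 / (6×35) = 1 − 252/210 ≈ -0.200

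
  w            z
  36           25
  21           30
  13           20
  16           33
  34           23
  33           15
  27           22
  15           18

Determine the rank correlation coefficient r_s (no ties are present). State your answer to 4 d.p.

Rank w: 8, 4, 1, 3, 7, 6, 5, 2
Rank z: 6, 7, 3, 8, 5, 1, 4, 2
d = rank(w) − rank(z): 2, -3, -2, -5, 2, 5, 1, 0; Σd² = 72
ρ = 1 − 6Σd² / [n(n²−1)] = 1 − 6×72 / (8×63) = 1 − 432/504 ≈ 0.1429

0.1429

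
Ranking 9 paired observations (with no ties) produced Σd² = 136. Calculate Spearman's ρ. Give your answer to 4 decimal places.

ρ = 1 − 6Σd² / [n(n²−1)] = 1 − 6×136 / (9×80)
  = 1 − 816/720 = 1 − 1.13333 ≈ -0.1333

-0.1333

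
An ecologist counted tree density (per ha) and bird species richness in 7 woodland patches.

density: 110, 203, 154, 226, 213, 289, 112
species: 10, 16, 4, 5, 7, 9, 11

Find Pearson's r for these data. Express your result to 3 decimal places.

n = 7, Σx = 1307, Σy = 62, Σx² = 269535, Σy² = 648, Σxy = 11418
nΣxy − ΣxΣy = 79926 − 81034 = -1108
nΣx² − (Σx)² = 1886745 − 1708249 = 178496; nΣy² − (Σy)² = 4536 − 3844 = 692
r = -1108 / √(178496 × 692) = -1108 / 11113.9206 ≈ -0.100

-0.100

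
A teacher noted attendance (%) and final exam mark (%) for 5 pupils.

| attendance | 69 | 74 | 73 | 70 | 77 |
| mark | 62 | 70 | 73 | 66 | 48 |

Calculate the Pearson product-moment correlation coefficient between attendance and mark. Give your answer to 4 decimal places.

-0.4503

n = 5, Σx = 363, Σy = 319, Σx² = 26395, Σy² = 20733, Σxy = 23103
nΣxy − ΣxΣy = 115515 − 115797 = -282
nΣx² − (Σx)² = 131975 − 131769 = 206; nΣy² − (Σy)² = 103665 − 101761 = 1904
r = -282 / √(206 × 1904) = -282 / 626.2779 ≈ -0.4503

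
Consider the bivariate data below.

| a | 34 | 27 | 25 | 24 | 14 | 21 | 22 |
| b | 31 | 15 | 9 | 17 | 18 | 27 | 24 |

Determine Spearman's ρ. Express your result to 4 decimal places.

-0.1071

Rank a: 7, 6, 5, 4, 1, 2, 3
Rank b: 7, 2, 1, 3, 4, 6, 5
d = rank(a) − rank(b): 0, 4, 4, 1, -3, -4, -2; Σd² = 62
ρ = 1 − 6Σd² / [n(n²−1)] = 1 − 6×62 / (7×48) = 1 − 372/336 ≈ -0.1071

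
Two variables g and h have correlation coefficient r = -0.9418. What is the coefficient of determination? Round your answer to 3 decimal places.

0.887

r² = (-0.9418)² = 0.887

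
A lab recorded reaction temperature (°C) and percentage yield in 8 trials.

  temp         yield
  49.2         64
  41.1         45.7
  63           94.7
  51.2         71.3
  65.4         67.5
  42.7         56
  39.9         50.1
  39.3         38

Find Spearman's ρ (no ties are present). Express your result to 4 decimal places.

0.9048

Rank temp: 5, 3, 7, 6, 8, 4, 2, 1
Rank yield: 5, 2, 8, 7, 6, 4, 3, 1
d = rank(temp) − rank(yield): 0, 1, -1, -1, 2, 0, -1, 0; Σd² = 8
ρ = 1 − 6Σd² / [n(n²−1)] = 1 − 6×8 / (8×63) = 1 − 48/504 ≈ 0.9048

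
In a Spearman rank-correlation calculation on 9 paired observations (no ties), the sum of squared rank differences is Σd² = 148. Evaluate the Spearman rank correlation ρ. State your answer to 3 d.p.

ρ = 1 − 6Σd² / [n(n²−1)] = 1 − 6×148 / (9×80)
  = 1 − 888/720 = 1 − 1.2333 ≈ -0.233

-0.233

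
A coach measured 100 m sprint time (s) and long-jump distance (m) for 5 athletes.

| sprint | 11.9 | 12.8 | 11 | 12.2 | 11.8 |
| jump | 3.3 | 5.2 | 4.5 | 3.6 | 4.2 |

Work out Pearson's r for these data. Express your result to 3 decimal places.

0.233

n = 5, Σx = 59.7, Σy = 20.8, Σx² = 714.53, Σy² = 88.78, Σxy = 248.81
nΣxy − ΣxΣy = 1244.05 − 1241.76 = 2.29
nΣx² − (Σx)² = 3572.65 − 3564.09 = 8.56; nΣy² − (Σy)² = 443.9 − 432.64 = 11.26
r = 2.29 / √(8.56 × 11.26) = 2.29 / 9.8176 ≈ 0.233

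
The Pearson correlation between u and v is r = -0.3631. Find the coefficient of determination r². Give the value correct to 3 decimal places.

0.132

r² = (-0.3631)² = 0.132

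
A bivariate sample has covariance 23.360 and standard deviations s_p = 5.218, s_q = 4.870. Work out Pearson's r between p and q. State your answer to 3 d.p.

0.919

r = Cov(p,q) / (s_p · s_q) = 23.360 / (5.218 × 4.870)
  = 23.360 / 25.4117 ≈ 0.919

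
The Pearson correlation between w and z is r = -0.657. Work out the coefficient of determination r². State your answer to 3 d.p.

0.432

r² = (-0.657)² = 0.432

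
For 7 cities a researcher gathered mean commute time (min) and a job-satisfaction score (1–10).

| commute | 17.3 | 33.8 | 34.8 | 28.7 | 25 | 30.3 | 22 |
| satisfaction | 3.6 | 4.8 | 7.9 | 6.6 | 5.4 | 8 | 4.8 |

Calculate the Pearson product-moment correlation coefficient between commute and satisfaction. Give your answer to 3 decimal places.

n = 7, Σx = 191.9, Σy = 41.1, Σx² = 5503.55, Σy² = 258.17, Σxy = 1171.86
nΣxy − ΣxΣy = 8203.02 − 7887.09 = 315.93
nΣx² − (Σx)² = 38524.85 − 36825.61 = 1699.24; nΣy² − (Σy)² = 1807.19 − 1689.21 = 117.98
r = 315.93 / √(1699.24 × 117.98) = 315.93 / 447.7458 ≈ 0.706

0.706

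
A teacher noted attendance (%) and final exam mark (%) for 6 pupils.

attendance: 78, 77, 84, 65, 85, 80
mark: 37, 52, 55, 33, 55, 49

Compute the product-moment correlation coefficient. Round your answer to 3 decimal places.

0.833

n = 6, Σx = 469, Σy = 281, Σx² = 36919, Σy² = 13613, Σxy = 22250
nΣxy − ΣxΣy = 133500 − 131789 = 1711
nΣx² − (Σx)² = 221514 − 219961 = 1553; nΣy² − (Σy)² = 81678 − 78961 = 2717
r = 1711 / √(1553 × 2717) = 1711 / 2054.1424 ≈ 0.833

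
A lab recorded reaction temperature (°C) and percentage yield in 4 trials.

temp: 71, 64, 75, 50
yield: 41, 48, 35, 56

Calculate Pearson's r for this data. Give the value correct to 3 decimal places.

-0.979

n = 4, Σx = 260, Σy = 180, Σx² = 17262, Σy² = 8346, Σxy = 11408
nΣxy − ΣxΣy = 45632 − 46800 = -1168
nΣx² − (Σx)² = 69048 − 67600 = 1448; nΣy² − (Σy)² = 33384 − 32400 = 984
r = -1168 / √(1448 × 984) = -1168 / 1193.6633 ≈ -0.979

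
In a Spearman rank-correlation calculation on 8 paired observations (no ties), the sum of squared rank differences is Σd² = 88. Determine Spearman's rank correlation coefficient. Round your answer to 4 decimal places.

ρ = 1 − 6Σd² / [n(n²−1)] = 1 − 6×88 / (8×63)
  = 1 − 528/504 = 1 − 1.04762 ≈ -0.0476

-0.0476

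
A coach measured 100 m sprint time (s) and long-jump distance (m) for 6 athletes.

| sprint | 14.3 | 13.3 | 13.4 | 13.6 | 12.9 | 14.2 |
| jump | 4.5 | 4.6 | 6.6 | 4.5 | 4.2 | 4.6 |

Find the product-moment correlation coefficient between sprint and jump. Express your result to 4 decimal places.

n = 6, Σx = 81.7, Σy = 29, Σx² = 1113.95, Σy² = 144.02, Σxy = 394.67
nΣxy − ΣxΣy = 2368.02 − 2369.3 = -1.28
nΣx² − (Σx)² = 6683.7 − 6674.89 = 8.81; nΣy² − (Σy)² = 864.12 − 841 = 23.12
r = -1.28 / √(8.81 × 23.12) = -1.28 / 14.2719 ≈ -0.0897

-0.0897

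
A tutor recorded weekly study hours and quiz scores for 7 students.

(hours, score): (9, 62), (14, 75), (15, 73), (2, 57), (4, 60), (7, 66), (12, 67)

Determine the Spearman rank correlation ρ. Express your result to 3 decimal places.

Rank hours: 4, 6, 7, 1, 2, 3, 5
Rank score: 3, 7, 6, 1, 2, 4, 5
d = rank(hours) − rank(score): 1, -1, 1, 0, 0, -1, 0; Σd² = 4
ρ = 1 − 6Σd² / [n(n²−1)] = 1 − 6×4 / (7×48) = 1 − 24/336 ≈ 0.929

0.929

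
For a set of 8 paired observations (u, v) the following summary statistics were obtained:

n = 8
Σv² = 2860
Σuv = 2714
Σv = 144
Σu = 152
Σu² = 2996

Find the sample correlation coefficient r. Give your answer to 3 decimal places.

r = (nΣuv − ΣuΣv) / √[(nΣu² − (Σu)²)(nΣv² − (Σv)²)]
Numerator: 8×2714 − 152×144 = -176
Denominator: √[(23968 − 23104)(22880 − 20736)] = √[864 × 2144] = 1361.0349
r = -176 / 1361.0349 ≈ -0.129

-0.129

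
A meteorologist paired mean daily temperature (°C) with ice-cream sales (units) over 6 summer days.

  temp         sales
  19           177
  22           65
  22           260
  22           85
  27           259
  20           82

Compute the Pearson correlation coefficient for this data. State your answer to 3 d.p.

n = 6, Σx = 132, Σy = 928, Σx² = 2942, Σy² = 184184, Σxy = 21016
nΣxy − ΣxΣy = 126096 − 122496 = 3600
nΣx² − (Σx)² = 17652 − 17424 = 228; nΣy² − (Σy)² = 1105104 − 861184 = 243920
r = 3600 / √(228 × 243920) = 3600 / 7457.4634 ≈ 0.483

0.483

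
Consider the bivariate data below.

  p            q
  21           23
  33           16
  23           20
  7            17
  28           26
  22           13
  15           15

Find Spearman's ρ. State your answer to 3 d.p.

Rank p: 3, 7, 5, 1, 6, 4, 2
Rank q: 6, 3, 5, 4, 7, 1, 2
d = rank(p) − rank(q): -3, 4, 0, -3, -1, 3, 0; Σd² = 44
ρ = 1 − 6Σd² / [n(n²−1)] = 1 − 6×44 / (7×48) = 1 − 264/336 ≈ 0.214

0.214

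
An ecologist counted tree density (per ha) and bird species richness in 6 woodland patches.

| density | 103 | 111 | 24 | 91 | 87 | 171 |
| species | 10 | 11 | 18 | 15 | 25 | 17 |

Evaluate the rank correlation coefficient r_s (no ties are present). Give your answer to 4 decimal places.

Rank density: 4, 5, 1, 3, 2, 6
Rank species: 1, 2, 5, 3, 6, 4
d = rank(density) − rank(species): 3, 3, -4, 0, -4, 2; Σd² = 54
ρ = 1 − 6Σd² / [n(n²−1)] = 1 − 6×54 / (6×35) = 1 − 324/210 ≈ -0.5429

-0.5429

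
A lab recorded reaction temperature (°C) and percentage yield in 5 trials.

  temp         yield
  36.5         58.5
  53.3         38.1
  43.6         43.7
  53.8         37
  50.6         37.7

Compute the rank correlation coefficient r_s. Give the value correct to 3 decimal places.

-0.900

Rank temp: 1, 4, 2, 5, 3
Rank yield: 5, 3, 4, 1, 2
d = rank(temp) − rank(yield): -4, 1, -2, 4, 1; Σd² = 38
ρ = 1 − 6Σd² / [n(n²−1)] = 1 − 6×38 / (5×24) = 1 − 228/120 ≈ -0.900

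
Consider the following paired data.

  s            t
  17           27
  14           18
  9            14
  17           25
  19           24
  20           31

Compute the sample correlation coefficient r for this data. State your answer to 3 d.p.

n = 6, Σs = 96, Σt = 139, Σs² = 1616, Σt² = 3411, Σst = 2338
nΣst − ΣsΣt = 14028 − 13344 = 684
nΣs² − (Σs)² = 9696 − 9216 = 480; nΣt² − (Σt)² = 20466 − 19321 = 1145
r = 684 / √(480 × 1145) = 684 / 741.3501 ≈ 0.923

0.923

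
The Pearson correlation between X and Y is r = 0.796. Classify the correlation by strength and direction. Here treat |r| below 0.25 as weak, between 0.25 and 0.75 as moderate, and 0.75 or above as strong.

strong positive

r = 0.796 > 0 so the relationship is positive.
|r| = 0.796, which falls in the strong range.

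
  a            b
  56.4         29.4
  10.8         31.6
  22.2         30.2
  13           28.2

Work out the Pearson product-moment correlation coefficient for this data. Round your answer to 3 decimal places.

n = 4, Σa = 102.4, Σb = 119.4, Σa² = 3959.44, Σb² = 3570.2, Σab = 3036.48
nΣab − ΣaΣb = 12145.92 − 12226.56 = -80.64
nΣa² − (Σa)² = 15837.76 − 10485.76 = 5352; nΣb² − (Σb)² = 14280.8 − 14256.36 = 24.44
r = -80.64 / √(5352 × 24.44) = -80.64 / 361.6668 ≈ -0.223

-0.223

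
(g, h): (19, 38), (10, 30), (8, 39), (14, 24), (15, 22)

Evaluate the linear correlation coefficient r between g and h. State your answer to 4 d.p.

-0.1453

n = 5, Σg = 66, Σh = 153, Σg² = 946, Σh² = 4925, Σgh = 2000
nΣgh − ΣgΣh = 10000 − 10098 = -98
nΣg² − (Σg)² = 4730 − 4356 = 374; nΣh² − (Σh)² = 24625 − 23409 = 1216
r = -98 / √(374 × 1216) = -98 / 674.3767 ≈ -0.1453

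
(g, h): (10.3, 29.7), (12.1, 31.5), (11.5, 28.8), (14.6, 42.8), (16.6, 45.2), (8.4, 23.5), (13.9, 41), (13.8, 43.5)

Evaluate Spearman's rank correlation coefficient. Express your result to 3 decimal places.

0.905

Rank g: 2, 4, 3, 7, 8, 1, 6, 5
Rank h: 3, 4, 2, 6, 8, 1, 5, 7
d = rank(g) − rank(h): -1, 0, 1, 1, 0, 0, 1, -2; Σd² = 8
ρ = 1 − 6Σd² / [n(n²−1)] = 1 − 6×8 / (8×63) = 1 − 48/504 ≈ 0.905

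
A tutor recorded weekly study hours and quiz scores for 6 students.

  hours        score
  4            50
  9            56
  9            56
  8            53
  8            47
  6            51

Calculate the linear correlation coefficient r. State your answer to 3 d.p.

n = 6, Σx = 44, Σy = 313, Σx² = 342, Σy² = 16391, Σxy = 2314
nΣxy − ΣxΣy = 13884 − 13772 = 112
nΣx² − (Σx)² = 2052 − 1936 = 116; nΣy² − (Σy)² = 98346 − 97969 = 377
r = 112 / √(116 × 377) = 112 / 209.1220 ≈ 0.536

0.536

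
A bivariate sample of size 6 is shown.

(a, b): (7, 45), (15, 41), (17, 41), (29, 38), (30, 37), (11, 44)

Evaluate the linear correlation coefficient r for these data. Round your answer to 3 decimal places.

n = 6, Σa = 109, Σb = 246, Σa² = 2425, Σb² = 10136, Σab = 4323
nΣab − ΣaΣb = 25938 − 26814 = -876
nΣa² − (Σa)² = 14550 − 11881 = 2669; nΣb² − (Σb)² = 60816 − 60516 = 300
r = -876 / √(2669 × 300) = -876 / 894.8184 ≈ -0.979

-0.979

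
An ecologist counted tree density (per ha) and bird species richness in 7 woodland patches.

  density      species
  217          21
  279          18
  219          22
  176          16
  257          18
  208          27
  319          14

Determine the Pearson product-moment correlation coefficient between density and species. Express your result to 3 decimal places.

-0.495

n = 7, Σx = 1675, Σy = 136, Σx² = 414941, Σy² = 2754, Σxy = 31921
nΣxy − ΣxΣy = 223447 − 227800 = -4353
nΣx² − (Σx)² = 2904587 − 2805625 = 98962; nΣy² − (Σy)² = 19278 − 18496 = 782
r = -4353 / √(98962 × 782) = -4353 / 8797.0611 ≈ -0.495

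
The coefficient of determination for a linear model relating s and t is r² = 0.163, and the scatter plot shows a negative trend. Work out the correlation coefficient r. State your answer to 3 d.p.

-0.404

|r| = √0.163 = 0.404
The association is negative, so r = −0.404.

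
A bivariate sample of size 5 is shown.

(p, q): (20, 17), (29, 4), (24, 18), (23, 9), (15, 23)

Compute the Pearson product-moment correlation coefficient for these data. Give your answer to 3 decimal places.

-0.868

n = 5, Σp = 111, Σq = 71, Σp² = 2571, Σq² = 1239, Σpq = 1440
nΣpq − ΣpΣq = 7200 − 7881 = -681
nΣp² − (Σp)² = 12855 − 12321 = 534; nΣq² − (Σq)² = 6195 − 5041 = 1154
r = -681 / √(534 × 1154) = -681 / 785.0070 ≈ -0.868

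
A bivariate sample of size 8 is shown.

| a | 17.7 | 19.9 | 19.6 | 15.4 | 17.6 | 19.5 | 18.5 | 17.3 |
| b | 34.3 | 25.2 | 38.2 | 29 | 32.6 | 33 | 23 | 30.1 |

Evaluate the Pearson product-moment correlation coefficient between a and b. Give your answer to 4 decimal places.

0.0804

n = 8, Σa = 145.5, Σb = 245.4, Σa² = 2662.17, Σb² = 7698.54, Σab = 4467.4
nΣab − ΣaΣb = 35739.2 − 35705.7 = 33.5
nΣa² − (Σa)² = 21297.36 − 21170.25 = 127.11; nΣb² − (Σb)² = 61588.32 − 60221.16 = 1367.16
r = 33.5 / √(127.11 × 1367.16) = 33.5 / 416.8689 ≈ 0.0804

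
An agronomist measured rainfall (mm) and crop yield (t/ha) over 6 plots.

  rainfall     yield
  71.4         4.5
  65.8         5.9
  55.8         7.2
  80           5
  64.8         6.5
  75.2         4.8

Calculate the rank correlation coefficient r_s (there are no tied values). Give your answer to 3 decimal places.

Rank rainfall: 4, 3, 1, 6, 2, 5
Rank yield: 1, 4, 6, 3, 5, 2
d = rank(rainfall) − rank(yield): 3, -1, -5, 3, -3, 3; Σd² = 62
ρ = 1 − 6Σd² / [n(n²−1)] = 1 − 6×62 / (6×35) = 1 − 372/210 ≈ -0.771

-0.771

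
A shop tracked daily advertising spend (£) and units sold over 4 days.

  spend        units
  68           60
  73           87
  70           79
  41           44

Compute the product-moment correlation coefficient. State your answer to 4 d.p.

0.8791

n = 4, Σx = 252, Σy = 270, Σx² = 16534, Σy² = 19346, Σxy = 17765
nΣxy − ΣxΣy = 71060 − 68040 = 3020
nΣx² − (Σx)² = 66136 − 63504 = 2632; nΣy² − (Σy)² = 77384 − 72900 = 4484
r = 3020 / √(2632 × 4484) = 3020 / 3435.3876 ≈ 0.8791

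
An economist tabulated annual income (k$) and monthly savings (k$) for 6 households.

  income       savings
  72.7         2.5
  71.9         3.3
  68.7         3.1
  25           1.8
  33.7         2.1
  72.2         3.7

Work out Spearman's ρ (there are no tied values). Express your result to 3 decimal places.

Rank income: 6, 4, 3, 1, 2, 5
Rank savings: 3, 5, 4, 1, 2, 6
d = rank(income) − rank(savings): 3, -1, -1, 0, 0, -1; Σd² = 12
ρ = 1 − 6Σd² / [n(n²−1)] = 1 − 6×12 / (6×35) = 1 − 72/210 ≈ 0.657

0.657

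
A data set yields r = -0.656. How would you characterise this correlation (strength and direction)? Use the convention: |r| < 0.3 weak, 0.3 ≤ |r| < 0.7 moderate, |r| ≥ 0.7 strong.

moderate negative

r = -0.656 < 0 so the relationship is negative.
|r| = 0.656, which falls in the moderate range.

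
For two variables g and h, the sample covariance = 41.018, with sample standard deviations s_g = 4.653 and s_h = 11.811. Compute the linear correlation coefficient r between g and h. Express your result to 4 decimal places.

r = Cov(g,h) / (s_g · s_h) = 41.018 / (4.653 × 11.811)
  = 41.018 / 54.9566 ≈ 0.7464

0.7464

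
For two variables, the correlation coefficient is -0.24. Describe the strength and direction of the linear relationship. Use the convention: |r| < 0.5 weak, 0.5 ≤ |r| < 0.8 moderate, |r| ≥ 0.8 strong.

weak negative

r = -0.24 < 0 so the relationship is negative.
|r| = 0.24, which falls in the weak range.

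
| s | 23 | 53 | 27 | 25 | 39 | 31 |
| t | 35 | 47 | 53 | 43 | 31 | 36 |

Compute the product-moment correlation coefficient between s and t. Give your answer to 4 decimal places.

n = 6, Σs = 198, Σt = 245, Σs² = 7174, Σt² = 10349, Σst = 8127
nΣst − ΣsΣt = 48762 − 48510 = 252
nΣs² − (Σs)² = 43044 − 39204 = 3840; nΣt² − (Σt)² = 62094 − 60025 = 2069
r = 252 / √(3840 × 2069) = 252 / 2818.6805 ≈ 0.0894

0.0894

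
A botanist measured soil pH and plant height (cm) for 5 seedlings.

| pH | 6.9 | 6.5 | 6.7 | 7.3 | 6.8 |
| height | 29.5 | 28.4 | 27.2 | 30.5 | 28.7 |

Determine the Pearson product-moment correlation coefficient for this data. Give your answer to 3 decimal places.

0.811

n = 5, Σx = 34.2, Σy = 144.3, Σx² = 234.28, Σy² = 4170.59, Σxy = 988.2
nΣxy − ΣxΣy = 4941 − 4935.06 = 5.94
nΣx² − (Σx)² = 1171.4 − 1169.64 = 1.76; nΣy² − (Σy)² = 20852.95 − 20822.49 = 30.46
r = 5.94 / √(1.76 × 30.46) = 5.94 / 7.3219 ≈ 0.811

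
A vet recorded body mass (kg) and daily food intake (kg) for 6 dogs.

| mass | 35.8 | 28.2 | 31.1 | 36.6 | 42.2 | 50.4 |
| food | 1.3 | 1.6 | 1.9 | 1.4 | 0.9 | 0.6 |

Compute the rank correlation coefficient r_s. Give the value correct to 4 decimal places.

Rank mass: 3, 1, 2, 4, 5, 6
Rank food: 3, 5, 6, 4, 2, 1
d = rank(mass) − rank(food): 0, -4, -4, 0, 3, 5; Σd² = 66
ρ = 1 − 6Σd² / [n(n²−1)] = 1 − 6×66 / (6×35) = 1 − 396/210 ≈ -0.8857

-0.8857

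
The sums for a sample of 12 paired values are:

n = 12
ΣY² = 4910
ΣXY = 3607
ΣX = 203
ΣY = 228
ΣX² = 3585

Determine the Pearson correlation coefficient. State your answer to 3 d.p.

-0.846

r = (nΣXY − ΣXΣY) / √[(nΣX² − (ΣX)²)(nΣY² − (ΣY)²)]
Numerator: 12×3607 − 203×228 = -3000
Denominator: √[(43020 − 41209)(58920 − 51984)] = √[1811 × 6936] = 3544.1637
r = -3000 / 3544.1637 ≈ -0.846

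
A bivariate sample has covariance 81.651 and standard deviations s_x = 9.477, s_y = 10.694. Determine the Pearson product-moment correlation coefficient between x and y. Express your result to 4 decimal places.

0.8057

r = Cov(x,y) / (s_x · s_y) = 81.651 / (9.477 × 10.694)
  = 81.651 / 101.3470 ≈ 0.8057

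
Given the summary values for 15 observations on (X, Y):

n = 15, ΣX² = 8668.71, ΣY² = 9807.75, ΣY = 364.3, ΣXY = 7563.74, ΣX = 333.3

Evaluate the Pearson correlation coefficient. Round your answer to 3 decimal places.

-0.482

r = (nΣXY − ΣXΣY) / √[(nΣX² − (ΣX)²)(nΣY² − (ΣY)²)]
Numerator: 15×7563.74 − 333.3×364.3 = -7965.09
Denominator: √[(130030.65 − 111088.89)(147116.25 − 132714.49)] = √[18941.76 × 14401.76] = 16516.4973
r = -7965.09 / 16516.4973 ≈ -0.482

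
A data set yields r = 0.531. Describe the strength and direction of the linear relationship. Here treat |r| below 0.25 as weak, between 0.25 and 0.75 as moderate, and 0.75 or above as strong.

moderate positive

r = 0.531 > 0 so the relationship is positive.
|r| = 0.531, which falls in the moderate range.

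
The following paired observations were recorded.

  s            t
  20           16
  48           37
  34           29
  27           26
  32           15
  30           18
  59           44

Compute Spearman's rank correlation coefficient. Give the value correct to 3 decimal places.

0.750

Rank s: 1, 6, 5, 2, 4, 3, 7
Rank t: 2, 6, 5, 4, 1, 3, 7
d = rank(s) − rank(t): -1, 0, 0, -2, 3, 0, 0; Σd² = 14
ρ = 1 − 6Σd² / [n(n²−1)] = 1 − 6×14 / (7×48) = 1 − 84/336 ≈ 0.750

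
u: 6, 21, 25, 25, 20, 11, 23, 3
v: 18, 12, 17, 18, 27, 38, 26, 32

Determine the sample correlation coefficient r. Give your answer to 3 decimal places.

-0.486

n = 8, Σu = 134, Σv = 188, Σu² = 2786, Σv² = 4954, Σuv = 2887
nΣuv − ΣuΣv = 23096 − 25192 = -2096
nΣu² − (Σu)² = 22288 − 17956 = 4332; nΣv² − (Σv)² = 39632 − 35344 = 4288
r = -2096 / √(4332 × 4288) = -2096 / 4309.9439 ≈ -0.486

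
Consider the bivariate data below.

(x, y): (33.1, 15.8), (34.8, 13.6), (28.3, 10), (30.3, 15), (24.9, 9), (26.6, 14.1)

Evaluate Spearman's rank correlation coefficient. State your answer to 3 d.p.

0.543

Rank x: 5, 6, 3, 4, 1, 2
Rank y: 6, 3, 2, 5, 1, 4
d = rank(x) − rank(y): -1, 3, 1, -1, 0, -2; Σd² = 16
ρ = 1 − 6Σd² / [n(n²−1)] = 1 − 6×16 / (6×35) = 1 − 96/210 ≈ 0.543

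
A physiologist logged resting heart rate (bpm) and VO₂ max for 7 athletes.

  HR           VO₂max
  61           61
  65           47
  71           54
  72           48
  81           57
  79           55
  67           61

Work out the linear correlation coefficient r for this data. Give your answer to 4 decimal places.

n = 7, Σx = 496, Σy = 383, Σx² = 35462, Σy² = 21145, Σxy = 27115
nΣxy − ΣxΣy = 189805 − 189968 = -163
nΣx² − (Σx)² = 248234 − 246016 = 2218; nΣy² − (Σy)² = 148015 − 146689 = 1326
r = -163 / √(2218 × 1326) = -163 / 1714.9542 ≈ -0.0950

-0.0950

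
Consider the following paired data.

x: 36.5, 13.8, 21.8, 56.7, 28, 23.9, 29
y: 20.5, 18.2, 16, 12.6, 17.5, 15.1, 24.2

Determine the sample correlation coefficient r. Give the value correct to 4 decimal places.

-0.3287

n = 7, Σx = 209.7, Σy = 124.1, Σx² = 7409.03, Σy² = 2286.15, Σxy = 3615.32
nΣxy − ΣxΣy = 25307.24 − 26023.77 = -716.53
nΣx² − (Σx)² = 51863.21 − 43974.09 = 7889.12; nΣy² − (Σy)² = 16003.05 − 15400.81 = 602.24
r = -716.53 / √(7889.12 × 602.24) = -716.53 / 2179.7118 ≈ -0.3287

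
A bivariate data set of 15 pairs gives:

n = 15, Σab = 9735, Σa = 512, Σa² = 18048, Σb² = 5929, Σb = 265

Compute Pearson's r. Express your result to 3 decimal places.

0.817

r = (nΣab − ΣaΣb) / √[(nΣa² − (Σa)²)(nΣb² − (Σb)²)]
Numerator: 15×9735 − 512×265 = 10345
Denominator: √[(270720 − 262144)(88935 − 70225)] = √[8576 × 18710] = 12667.1607
r = 10345 / 12667.1607 ≈ 0.817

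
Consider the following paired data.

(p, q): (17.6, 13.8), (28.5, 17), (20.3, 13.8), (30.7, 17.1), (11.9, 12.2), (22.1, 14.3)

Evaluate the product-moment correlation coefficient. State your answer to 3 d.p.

n = 6, Σp = 131.1, Σq = 88.2, Σp² = 3106.61, Σq² = 1315.62, Σpq = 1993.7
nΣpq − ΣpΣq = 11962.2 − 11563.02 = 399.18
nΣp² − (Σp)² = 18639.66 − 17187.21 = 1452.45; nΣq² − (Σq)² = 7893.72 − 7779.24 = 114.48
r = 399.18 / √(1452.45 × 114.48) = 399.18 / 407.7701 ≈ 0.979

0.979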